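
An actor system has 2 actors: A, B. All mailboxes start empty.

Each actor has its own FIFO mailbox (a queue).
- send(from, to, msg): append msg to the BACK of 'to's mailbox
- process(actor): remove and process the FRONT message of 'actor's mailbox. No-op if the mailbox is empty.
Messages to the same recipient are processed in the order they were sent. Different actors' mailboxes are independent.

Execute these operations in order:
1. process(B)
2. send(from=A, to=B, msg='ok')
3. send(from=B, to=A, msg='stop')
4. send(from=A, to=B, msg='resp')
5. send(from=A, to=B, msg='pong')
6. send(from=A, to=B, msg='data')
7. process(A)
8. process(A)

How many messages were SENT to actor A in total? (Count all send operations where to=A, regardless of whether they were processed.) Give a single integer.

After 1 (process(B)): A:[] B:[]
After 2 (send(from=A, to=B, msg='ok')): A:[] B:[ok]
After 3 (send(from=B, to=A, msg='stop')): A:[stop] B:[ok]
After 4 (send(from=A, to=B, msg='resp')): A:[stop] B:[ok,resp]
After 5 (send(from=A, to=B, msg='pong')): A:[stop] B:[ok,resp,pong]
After 6 (send(from=A, to=B, msg='data')): A:[stop] B:[ok,resp,pong,data]
After 7 (process(A)): A:[] B:[ok,resp,pong,data]
After 8 (process(A)): A:[] B:[ok,resp,pong,data]

Answer: 1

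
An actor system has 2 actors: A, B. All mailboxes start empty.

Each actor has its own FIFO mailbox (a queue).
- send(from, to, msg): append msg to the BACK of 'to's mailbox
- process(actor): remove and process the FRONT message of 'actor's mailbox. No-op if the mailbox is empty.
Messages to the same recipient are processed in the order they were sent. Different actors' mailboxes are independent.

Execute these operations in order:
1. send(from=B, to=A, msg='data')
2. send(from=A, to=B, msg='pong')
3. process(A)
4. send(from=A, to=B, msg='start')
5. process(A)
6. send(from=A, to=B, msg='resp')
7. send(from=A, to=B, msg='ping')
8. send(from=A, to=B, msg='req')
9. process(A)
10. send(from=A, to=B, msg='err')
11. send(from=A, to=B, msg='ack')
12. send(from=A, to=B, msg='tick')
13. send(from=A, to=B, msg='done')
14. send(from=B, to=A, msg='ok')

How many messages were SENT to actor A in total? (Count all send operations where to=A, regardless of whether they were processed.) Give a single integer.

Answer: 2

Derivation:
After 1 (send(from=B, to=A, msg='data')): A:[data] B:[]
After 2 (send(from=A, to=B, msg='pong')): A:[data] B:[pong]
After 3 (process(A)): A:[] B:[pong]
After 4 (send(from=A, to=B, msg='start')): A:[] B:[pong,start]
After 5 (process(A)): A:[] B:[pong,start]
After 6 (send(from=A, to=B, msg='resp')): A:[] B:[pong,start,resp]
After 7 (send(from=A, to=B, msg='ping')): A:[] B:[pong,start,resp,ping]
After 8 (send(from=A, to=B, msg='req')): A:[] B:[pong,start,resp,ping,req]
After 9 (process(A)): A:[] B:[pong,start,resp,ping,req]
After 10 (send(from=A, to=B, msg='err')): A:[] B:[pong,start,resp,ping,req,err]
After 11 (send(from=A, to=B, msg='ack')): A:[] B:[pong,start,resp,ping,req,err,ack]
After 12 (send(from=A, to=B, msg='tick')): A:[] B:[pong,start,resp,ping,req,err,ack,tick]
After 13 (send(from=A, to=B, msg='done')): A:[] B:[pong,start,resp,ping,req,err,ack,tick,done]
After 14 (send(from=B, to=A, msg='ok')): A:[ok] B:[pong,start,resp,ping,req,err,ack,tick,done]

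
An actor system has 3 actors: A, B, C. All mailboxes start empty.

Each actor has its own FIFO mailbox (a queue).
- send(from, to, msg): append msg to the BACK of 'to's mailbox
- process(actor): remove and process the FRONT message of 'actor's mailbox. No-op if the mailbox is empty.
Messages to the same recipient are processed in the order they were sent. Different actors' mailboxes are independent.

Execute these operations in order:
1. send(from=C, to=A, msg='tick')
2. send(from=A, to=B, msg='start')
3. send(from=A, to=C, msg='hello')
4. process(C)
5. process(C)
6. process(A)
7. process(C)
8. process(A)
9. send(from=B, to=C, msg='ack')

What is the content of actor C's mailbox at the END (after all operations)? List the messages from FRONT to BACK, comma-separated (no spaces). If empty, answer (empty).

Answer: ack

Derivation:
After 1 (send(from=C, to=A, msg='tick')): A:[tick] B:[] C:[]
After 2 (send(from=A, to=B, msg='start')): A:[tick] B:[start] C:[]
After 3 (send(from=A, to=C, msg='hello')): A:[tick] B:[start] C:[hello]
After 4 (process(C)): A:[tick] B:[start] C:[]
After 5 (process(C)): A:[tick] B:[start] C:[]
After 6 (process(A)): A:[] B:[start] C:[]
After 7 (process(C)): A:[] B:[start] C:[]
After 8 (process(A)): A:[] B:[start] C:[]
After 9 (send(from=B, to=C, msg='ack')): A:[] B:[start] C:[ack]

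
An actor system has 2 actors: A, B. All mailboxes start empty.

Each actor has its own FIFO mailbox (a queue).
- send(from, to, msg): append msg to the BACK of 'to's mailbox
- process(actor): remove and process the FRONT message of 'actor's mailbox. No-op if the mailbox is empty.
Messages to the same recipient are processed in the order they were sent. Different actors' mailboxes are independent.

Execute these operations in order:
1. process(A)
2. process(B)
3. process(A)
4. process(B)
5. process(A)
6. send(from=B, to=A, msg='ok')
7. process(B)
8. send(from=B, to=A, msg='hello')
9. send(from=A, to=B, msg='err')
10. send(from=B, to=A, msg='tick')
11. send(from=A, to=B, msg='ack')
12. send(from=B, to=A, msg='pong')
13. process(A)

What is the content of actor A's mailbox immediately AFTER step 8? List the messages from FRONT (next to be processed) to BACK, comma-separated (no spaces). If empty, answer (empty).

After 1 (process(A)): A:[] B:[]
After 2 (process(B)): A:[] B:[]
After 3 (process(A)): A:[] B:[]
After 4 (process(B)): A:[] B:[]
After 5 (process(A)): A:[] B:[]
After 6 (send(from=B, to=A, msg='ok')): A:[ok] B:[]
After 7 (process(B)): A:[ok] B:[]
After 8 (send(from=B, to=A, msg='hello')): A:[ok,hello] B:[]

ok,hello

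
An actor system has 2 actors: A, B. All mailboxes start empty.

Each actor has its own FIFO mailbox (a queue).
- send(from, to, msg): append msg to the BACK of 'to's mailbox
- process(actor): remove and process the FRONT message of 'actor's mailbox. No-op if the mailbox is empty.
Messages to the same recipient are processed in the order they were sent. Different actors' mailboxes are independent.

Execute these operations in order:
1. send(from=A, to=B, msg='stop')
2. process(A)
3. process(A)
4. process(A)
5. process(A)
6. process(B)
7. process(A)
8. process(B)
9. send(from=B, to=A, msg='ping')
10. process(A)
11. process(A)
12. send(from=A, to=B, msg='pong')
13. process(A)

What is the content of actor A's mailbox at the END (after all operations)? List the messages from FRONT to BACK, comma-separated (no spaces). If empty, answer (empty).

Answer: (empty)

Derivation:
After 1 (send(from=A, to=B, msg='stop')): A:[] B:[stop]
After 2 (process(A)): A:[] B:[stop]
After 3 (process(A)): A:[] B:[stop]
After 4 (process(A)): A:[] B:[stop]
After 5 (process(A)): A:[] B:[stop]
After 6 (process(B)): A:[] B:[]
After 7 (process(A)): A:[] B:[]
After 8 (process(B)): A:[] B:[]
After 9 (send(from=B, to=A, msg='ping')): A:[ping] B:[]
After 10 (process(A)): A:[] B:[]
After 11 (process(A)): A:[] B:[]
After 12 (send(from=A, to=B, msg='pong')): A:[] B:[pong]
After 13 (process(A)): A:[] B:[pong]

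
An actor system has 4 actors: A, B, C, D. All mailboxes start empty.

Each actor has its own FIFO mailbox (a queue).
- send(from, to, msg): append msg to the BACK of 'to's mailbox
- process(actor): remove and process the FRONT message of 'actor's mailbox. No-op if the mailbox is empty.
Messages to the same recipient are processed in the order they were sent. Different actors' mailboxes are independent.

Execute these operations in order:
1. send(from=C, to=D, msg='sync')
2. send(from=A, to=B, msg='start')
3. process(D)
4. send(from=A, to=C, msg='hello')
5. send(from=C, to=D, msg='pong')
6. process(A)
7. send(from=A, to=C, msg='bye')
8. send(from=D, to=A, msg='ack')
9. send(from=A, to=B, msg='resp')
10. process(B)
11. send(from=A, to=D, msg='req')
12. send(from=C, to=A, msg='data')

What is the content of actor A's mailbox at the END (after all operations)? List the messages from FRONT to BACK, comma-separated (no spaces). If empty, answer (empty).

Answer: ack,data

Derivation:
After 1 (send(from=C, to=D, msg='sync')): A:[] B:[] C:[] D:[sync]
After 2 (send(from=A, to=B, msg='start')): A:[] B:[start] C:[] D:[sync]
After 3 (process(D)): A:[] B:[start] C:[] D:[]
After 4 (send(from=A, to=C, msg='hello')): A:[] B:[start] C:[hello] D:[]
After 5 (send(from=C, to=D, msg='pong')): A:[] B:[start] C:[hello] D:[pong]
After 6 (process(A)): A:[] B:[start] C:[hello] D:[pong]
After 7 (send(from=A, to=C, msg='bye')): A:[] B:[start] C:[hello,bye] D:[pong]
After 8 (send(from=D, to=A, msg='ack')): A:[ack] B:[start] C:[hello,bye] D:[pong]
After 9 (send(from=A, to=B, msg='resp')): A:[ack] B:[start,resp] C:[hello,bye] D:[pong]
After 10 (process(B)): A:[ack] B:[resp] C:[hello,bye] D:[pong]
After 11 (send(from=A, to=D, msg='req')): A:[ack] B:[resp] C:[hello,bye] D:[pong,req]
After 12 (send(from=C, to=A, msg='data')): A:[ack,data] B:[resp] C:[hello,bye] D:[pong,req]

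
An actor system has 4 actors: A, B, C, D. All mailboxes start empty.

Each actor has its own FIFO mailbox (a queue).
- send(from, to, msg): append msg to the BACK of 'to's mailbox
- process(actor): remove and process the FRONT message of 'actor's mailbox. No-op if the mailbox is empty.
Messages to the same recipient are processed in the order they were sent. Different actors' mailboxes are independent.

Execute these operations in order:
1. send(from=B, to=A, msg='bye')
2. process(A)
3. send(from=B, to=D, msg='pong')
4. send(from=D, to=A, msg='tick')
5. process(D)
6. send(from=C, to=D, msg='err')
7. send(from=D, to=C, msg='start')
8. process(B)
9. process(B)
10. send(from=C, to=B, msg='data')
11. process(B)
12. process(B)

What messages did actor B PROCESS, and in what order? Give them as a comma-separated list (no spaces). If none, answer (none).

Answer: data

Derivation:
After 1 (send(from=B, to=A, msg='bye')): A:[bye] B:[] C:[] D:[]
After 2 (process(A)): A:[] B:[] C:[] D:[]
After 3 (send(from=B, to=D, msg='pong')): A:[] B:[] C:[] D:[pong]
After 4 (send(from=D, to=A, msg='tick')): A:[tick] B:[] C:[] D:[pong]
After 5 (process(D)): A:[tick] B:[] C:[] D:[]
After 6 (send(from=C, to=D, msg='err')): A:[tick] B:[] C:[] D:[err]
After 7 (send(from=D, to=C, msg='start')): A:[tick] B:[] C:[start] D:[err]
After 8 (process(B)): A:[tick] B:[] C:[start] D:[err]
After 9 (process(B)): A:[tick] B:[] C:[start] D:[err]
After 10 (send(from=C, to=B, msg='data')): A:[tick] B:[data] C:[start] D:[err]
After 11 (process(B)): A:[tick] B:[] C:[start] D:[err]
After 12 (process(B)): A:[tick] B:[] C:[start] D:[err]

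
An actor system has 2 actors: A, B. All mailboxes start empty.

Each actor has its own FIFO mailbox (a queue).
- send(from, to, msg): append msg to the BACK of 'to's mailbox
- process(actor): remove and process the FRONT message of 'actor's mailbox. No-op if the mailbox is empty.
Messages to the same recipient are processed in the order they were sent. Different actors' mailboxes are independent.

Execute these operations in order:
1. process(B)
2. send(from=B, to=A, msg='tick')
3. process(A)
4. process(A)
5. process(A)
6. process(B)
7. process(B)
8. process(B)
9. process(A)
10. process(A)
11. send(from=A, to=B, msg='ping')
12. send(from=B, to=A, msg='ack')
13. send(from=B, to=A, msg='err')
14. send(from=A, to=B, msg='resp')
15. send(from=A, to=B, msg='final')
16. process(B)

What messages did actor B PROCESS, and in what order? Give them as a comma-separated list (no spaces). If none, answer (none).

Answer: ping

Derivation:
After 1 (process(B)): A:[] B:[]
After 2 (send(from=B, to=A, msg='tick')): A:[tick] B:[]
After 3 (process(A)): A:[] B:[]
After 4 (process(A)): A:[] B:[]
After 5 (process(A)): A:[] B:[]
After 6 (process(B)): A:[] B:[]
After 7 (process(B)): A:[] B:[]
After 8 (process(B)): A:[] B:[]
After 9 (process(A)): A:[] B:[]
After 10 (process(A)): A:[] B:[]
After 11 (send(from=A, to=B, msg='ping')): A:[] B:[ping]
After 12 (send(from=B, to=A, msg='ack')): A:[ack] B:[ping]
After 13 (send(from=B, to=A, msg='err')): A:[ack,err] B:[ping]
After 14 (send(from=A, to=B, msg='resp')): A:[ack,err] B:[ping,resp]
After 15 (send(from=A, to=B, msg='final')): A:[ack,err] B:[ping,resp,final]
After 16 (process(B)): A:[ack,err] B:[resp,final]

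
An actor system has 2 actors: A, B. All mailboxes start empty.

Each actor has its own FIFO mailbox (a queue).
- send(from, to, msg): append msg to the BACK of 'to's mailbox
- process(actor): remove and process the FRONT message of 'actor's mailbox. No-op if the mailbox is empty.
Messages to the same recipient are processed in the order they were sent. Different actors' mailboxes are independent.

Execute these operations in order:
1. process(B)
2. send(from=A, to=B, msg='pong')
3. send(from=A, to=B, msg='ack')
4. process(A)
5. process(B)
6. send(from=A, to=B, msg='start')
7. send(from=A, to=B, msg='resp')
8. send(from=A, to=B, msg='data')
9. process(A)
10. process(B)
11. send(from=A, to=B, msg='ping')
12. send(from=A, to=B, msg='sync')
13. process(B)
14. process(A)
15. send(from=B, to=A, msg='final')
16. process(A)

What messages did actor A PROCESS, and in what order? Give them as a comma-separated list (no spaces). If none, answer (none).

Answer: final

Derivation:
After 1 (process(B)): A:[] B:[]
After 2 (send(from=A, to=B, msg='pong')): A:[] B:[pong]
After 3 (send(from=A, to=B, msg='ack')): A:[] B:[pong,ack]
After 4 (process(A)): A:[] B:[pong,ack]
After 5 (process(B)): A:[] B:[ack]
After 6 (send(from=A, to=B, msg='start')): A:[] B:[ack,start]
After 7 (send(from=A, to=B, msg='resp')): A:[] B:[ack,start,resp]
After 8 (send(from=A, to=B, msg='data')): A:[] B:[ack,start,resp,data]
After 9 (process(A)): A:[] B:[ack,start,resp,data]
After 10 (process(B)): A:[] B:[start,resp,data]
After 11 (send(from=A, to=B, msg='ping')): A:[] B:[start,resp,data,ping]
After 12 (send(from=A, to=B, msg='sync')): A:[] B:[start,resp,data,ping,sync]
After 13 (process(B)): A:[] B:[resp,data,ping,sync]
After 14 (process(A)): A:[] B:[resp,data,ping,sync]
After 15 (send(from=B, to=A, msg='final')): A:[final] B:[resp,data,ping,sync]
After 16 (process(A)): A:[] B:[resp,data,ping,sync]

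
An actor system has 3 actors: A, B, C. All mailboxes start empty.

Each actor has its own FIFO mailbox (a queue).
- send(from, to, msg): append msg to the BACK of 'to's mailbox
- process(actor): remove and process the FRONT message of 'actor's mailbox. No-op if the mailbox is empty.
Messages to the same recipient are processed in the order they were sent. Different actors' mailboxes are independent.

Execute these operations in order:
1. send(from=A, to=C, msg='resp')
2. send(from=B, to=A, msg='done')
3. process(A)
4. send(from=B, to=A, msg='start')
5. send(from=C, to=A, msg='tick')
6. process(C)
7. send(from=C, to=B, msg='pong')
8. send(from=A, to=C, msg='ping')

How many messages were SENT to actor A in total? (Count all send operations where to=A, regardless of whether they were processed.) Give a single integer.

After 1 (send(from=A, to=C, msg='resp')): A:[] B:[] C:[resp]
After 2 (send(from=B, to=A, msg='done')): A:[done] B:[] C:[resp]
After 3 (process(A)): A:[] B:[] C:[resp]
After 4 (send(from=B, to=A, msg='start')): A:[start] B:[] C:[resp]
After 5 (send(from=C, to=A, msg='tick')): A:[start,tick] B:[] C:[resp]
After 6 (process(C)): A:[start,tick] B:[] C:[]
After 7 (send(from=C, to=B, msg='pong')): A:[start,tick] B:[pong] C:[]
After 8 (send(from=A, to=C, msg='ping')): A:[start,tick] B:[pong] C:[ping]

Answer: 3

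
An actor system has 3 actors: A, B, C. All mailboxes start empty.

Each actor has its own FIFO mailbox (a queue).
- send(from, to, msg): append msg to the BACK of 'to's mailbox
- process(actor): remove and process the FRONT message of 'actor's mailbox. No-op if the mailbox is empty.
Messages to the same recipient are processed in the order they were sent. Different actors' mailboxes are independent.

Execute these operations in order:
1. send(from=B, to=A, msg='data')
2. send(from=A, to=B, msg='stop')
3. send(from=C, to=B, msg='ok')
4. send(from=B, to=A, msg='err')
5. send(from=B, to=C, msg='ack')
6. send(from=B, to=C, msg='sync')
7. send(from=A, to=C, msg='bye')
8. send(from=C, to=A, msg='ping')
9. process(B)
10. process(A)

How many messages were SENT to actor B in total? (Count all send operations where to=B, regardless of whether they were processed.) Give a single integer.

Answer: 2

Derivation:
After 1 (send(from=B, to=A, msg='data')): A:[data] B:[] C:[]
After 2 (send(from=A, to=B, msg='stop')): A:[data] B:[stop] C:[]
After 3 (send(from=C, to=B, msg='ok')): A:[data] B:[stop,ok] C:[]
After 4 (send(from=B, to=A, msg='err')): A:[data,err] B:[stop,ok] C:[]
After 5 (send(from=B, to=C, msg='ack')): A:[data,err] B:[stop,ok] C:[ack]
After 6 (send(from=B, to=C, msg='sync')): A:[data,err] B:[stop,ok] C:[ack,sync]
After 7 (send(from=A, to=C, msg='bye')): A:[data,err] B:[stop,ok] C:[ack,sync,bye]
After 8 (send(from=C, to=A, msg='ping')): A:[data,err,ping] B:[stop,ok] C:[ack,sync,bye]
After 9 (process(B)): A:[data,err,ping] B:[ok] C:[ack,sync,bye]
After 10 (process(A)): A:[err,ping] B:[ok] C:[ack,sync,bye]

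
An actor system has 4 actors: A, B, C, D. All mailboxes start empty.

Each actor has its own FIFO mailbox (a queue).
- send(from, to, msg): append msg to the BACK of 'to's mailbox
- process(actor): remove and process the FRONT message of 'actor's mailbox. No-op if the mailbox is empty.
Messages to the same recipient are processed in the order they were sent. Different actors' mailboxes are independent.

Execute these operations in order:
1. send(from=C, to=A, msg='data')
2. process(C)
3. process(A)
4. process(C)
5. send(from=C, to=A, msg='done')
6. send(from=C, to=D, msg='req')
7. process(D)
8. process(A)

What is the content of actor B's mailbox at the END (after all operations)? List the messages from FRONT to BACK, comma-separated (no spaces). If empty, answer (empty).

Answer: (empty)

Derivation:
After 1 (send(from=C, to=A, msg='data')): A:[data] B:[] C:[] D:[]
After 2 (process(C)): A:[data] B:[] C:[] D:[]
After 3 (process(A)): A:[] B:[] C:[] D:[]
After 4 (process(C)): A:[] B:[] C:[] D:[]
After 5 (send(from=C, to=A, msg='done')): A:[done] B:[] C:[] D:[]
After 6 (send(from=C, to=D, msg='req')): A:[done] B:[] C:[] D:[req]
After 7 (process(D)): A:[done] B:[] C:[] D:[]
After 8 (process(A)): A:[] B:[] C:[] D:[]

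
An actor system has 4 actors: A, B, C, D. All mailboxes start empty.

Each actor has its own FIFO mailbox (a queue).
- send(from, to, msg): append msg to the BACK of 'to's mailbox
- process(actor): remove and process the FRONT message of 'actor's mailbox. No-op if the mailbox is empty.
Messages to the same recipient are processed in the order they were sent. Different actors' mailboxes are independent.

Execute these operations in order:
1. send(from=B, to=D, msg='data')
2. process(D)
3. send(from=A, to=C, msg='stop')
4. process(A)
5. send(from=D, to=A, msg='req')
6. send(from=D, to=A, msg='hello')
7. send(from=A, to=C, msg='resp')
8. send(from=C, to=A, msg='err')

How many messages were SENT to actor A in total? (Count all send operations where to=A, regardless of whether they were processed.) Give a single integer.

After 1 (send(from=B, to=D, msg='data')): A:[] B:[] C:[] D:[data]
After 2 (process(D)): A:[] B:[] C:[] D:[]
After 3 (send(from=A, to=C, msg='stop')): A:[] B:[] C:[stop] D:[]
After 4 (process(A)): A:[] B:[] C:[stop] D:[]
After 5 (send(from=D, to=A, msg='req')): A:[req] B:[] C:[stop] D:[]
After 6 (send(from=D, to=A, msg='hello')): A:[req,hello] B:[] C:[stop] D:[]
After 7 (send(from=A, to=C, msg='resp')): A:[req,hello] B:[] C:[stop,resp] D:[]
After 8 (send(from=C, to=A, msg='err')): A:[req,hello,err] B:[] C:[stop,resp] D:[]

Answer: 3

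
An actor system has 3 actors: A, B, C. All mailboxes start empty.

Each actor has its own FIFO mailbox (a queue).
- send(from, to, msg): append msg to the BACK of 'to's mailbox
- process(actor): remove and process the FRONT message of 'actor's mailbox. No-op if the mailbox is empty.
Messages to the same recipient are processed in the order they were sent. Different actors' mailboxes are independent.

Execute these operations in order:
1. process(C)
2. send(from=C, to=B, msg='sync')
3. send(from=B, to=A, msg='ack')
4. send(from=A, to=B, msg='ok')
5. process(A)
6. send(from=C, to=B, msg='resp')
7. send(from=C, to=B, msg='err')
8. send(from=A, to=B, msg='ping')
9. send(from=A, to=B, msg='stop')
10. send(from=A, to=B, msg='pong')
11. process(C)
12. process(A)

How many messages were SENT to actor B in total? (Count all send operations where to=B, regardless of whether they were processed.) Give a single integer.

After 1 (process(C)): A:[] B:[] C:[]
After 2 (send(from=C, to=B, msg='sync')): A:[] B:[sync] C:[]
After 3 (send(from=B, to=A, msg='ack')): A:[ack] B:[sync] C:[]
After 4 (send(from=A, to=B, msg='ok')): A:[ack] B:[sync,ok] C:[]
After 5 (process(A)): A:[] B:[sync,ok] C:[]
After 6 (send(from=C, to=B, msg='resp')): A:[] B:[sync,ok,resp] C:[]
After 7 (send(from=C, to=B, msg='err')): A:[] B:[sync,ok,resp,err] C:[]
After 8 (send(from=A, to=B, msg='ping')): A:[] B:[sync,ok,resp,err,ping] C:[]
After 9 (send(from=A, to=B, msg='stop')): A:[] B:[sync,ok,resp,err,ping,stop] C:[]
After 10 (send(from=A, to=B, msg='pong')): A:[] B:[sync,ok,resp,err,ping,stop,pong] C:[]
After 11 (process(C)): A:[] B:[sync,ok,resp,err,ping,stop,pong] C:[]
After 12 (process(A)): A:[] B:[sync,ok,resp,err,ping,stop,pong] C:[]

Answer: 7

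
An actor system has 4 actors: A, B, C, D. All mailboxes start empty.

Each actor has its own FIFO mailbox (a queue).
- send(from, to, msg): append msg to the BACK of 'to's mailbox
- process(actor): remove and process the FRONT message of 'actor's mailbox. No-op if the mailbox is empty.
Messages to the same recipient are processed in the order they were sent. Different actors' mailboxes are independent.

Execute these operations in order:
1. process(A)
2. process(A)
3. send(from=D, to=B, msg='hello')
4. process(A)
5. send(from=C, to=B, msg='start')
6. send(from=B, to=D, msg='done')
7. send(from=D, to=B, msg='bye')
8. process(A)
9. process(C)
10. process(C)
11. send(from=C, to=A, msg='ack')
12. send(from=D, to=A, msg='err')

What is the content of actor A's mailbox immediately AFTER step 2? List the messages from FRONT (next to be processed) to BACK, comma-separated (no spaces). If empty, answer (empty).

After 1 (process(A)): A:[] B:[] C:[] D:[]
After 2 (process(A)): A:[] B:[] C:[] D:[]

(empty)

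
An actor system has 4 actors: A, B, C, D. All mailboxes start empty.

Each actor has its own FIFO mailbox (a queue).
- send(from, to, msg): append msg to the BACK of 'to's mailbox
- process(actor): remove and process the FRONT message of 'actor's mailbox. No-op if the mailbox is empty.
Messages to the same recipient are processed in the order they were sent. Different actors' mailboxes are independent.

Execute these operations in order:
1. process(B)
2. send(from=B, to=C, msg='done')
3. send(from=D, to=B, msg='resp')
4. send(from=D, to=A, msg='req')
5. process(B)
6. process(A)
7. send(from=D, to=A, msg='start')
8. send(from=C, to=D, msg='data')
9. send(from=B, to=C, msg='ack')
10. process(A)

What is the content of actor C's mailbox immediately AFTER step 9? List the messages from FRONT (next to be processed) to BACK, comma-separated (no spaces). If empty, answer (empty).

After 1 (process(B)): A:[] B:[] C:[] D:[]
After 2 (send(from=B, to=C, msg='done')): A:[] B:[] C:[done] D:[]
After 3 (send(from=D, to=B, msg='resp')): A:[] B:[resp] C:[done] D:[]
After 4 (send(from=D, to=A, msg='req')): A:[req] B:[resp] C:[done] D:[]
After 5 (process(B)): A:[req] B:[] C:[done] D:[]
After 6 (process(A)): A:[] B:[] C:[done] D:[]
After 7 (send(from=D, to=A, msg='start')): A:[start] B:[] C:[done] D:[]
After 8 (send(from=C, to=D, msg='data')): A:[start] B:[] C:[done] D:[data]
After 9 (send(from=B, to=C, msg='ack')): A:[start] B:[] C:[done,ack] D:[data]

done,ack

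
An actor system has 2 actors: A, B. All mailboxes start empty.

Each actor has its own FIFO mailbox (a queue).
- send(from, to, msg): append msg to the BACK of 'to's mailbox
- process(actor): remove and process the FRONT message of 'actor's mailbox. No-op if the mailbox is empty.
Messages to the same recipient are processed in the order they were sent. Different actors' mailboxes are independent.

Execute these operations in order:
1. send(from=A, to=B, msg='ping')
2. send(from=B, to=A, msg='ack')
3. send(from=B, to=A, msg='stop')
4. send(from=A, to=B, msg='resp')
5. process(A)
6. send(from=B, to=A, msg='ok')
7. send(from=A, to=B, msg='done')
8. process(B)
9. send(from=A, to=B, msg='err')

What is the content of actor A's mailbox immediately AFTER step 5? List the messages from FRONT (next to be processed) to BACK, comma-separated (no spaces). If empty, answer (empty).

After 1 (send(from=A, to=B, msg='ping')): A:[] B:[ping]
After 2 (send(from=B, to=A, msg='ack')): A:[ack] B:[ping]
After 3 (send(from=B, to=A, msg='stop')): A:[ack,stop] B:[ping]
After 4 (send(from=A, to=B, msg='resp')): A:[ack,stop] B:[ping,resp]
After 5 (process(A)): A:[stop] B:[ping,resp]

stop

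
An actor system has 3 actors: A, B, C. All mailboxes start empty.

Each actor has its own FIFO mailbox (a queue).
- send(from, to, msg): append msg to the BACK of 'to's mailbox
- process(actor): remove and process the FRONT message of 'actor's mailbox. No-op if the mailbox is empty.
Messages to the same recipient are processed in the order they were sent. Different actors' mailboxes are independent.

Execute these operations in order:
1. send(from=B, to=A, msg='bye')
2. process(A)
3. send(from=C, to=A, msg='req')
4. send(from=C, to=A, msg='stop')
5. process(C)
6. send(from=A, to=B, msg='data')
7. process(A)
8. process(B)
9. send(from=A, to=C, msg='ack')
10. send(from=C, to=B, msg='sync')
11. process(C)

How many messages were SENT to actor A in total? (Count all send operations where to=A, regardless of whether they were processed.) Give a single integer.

Answer: 3

Derivation:
After 1 (send(from=B, to=A, msg='bye')): A:[bye] B:[] C:[]
After 2 (process(A)): A:[] B:[] C:[]
After 3 (send(from=C, to=A, msg='req')): A:[req] B:[] C:[]
After 4 (send(from=C, to=A, msg='stop')): A:[req,stop] B:[] C:[]
After 5 (process(C)): A:[req,stop] B:[] C:[]
After 6 (send(from=A, to=B, msg='data')): A:[req,stop] B:[data] C:[]
After 7 (process(A)): A:[stop] B:[data] C:[]
After 8 (process(B)): A:[stop] B:[] C:[]
After 9 (send(from=A, to=C, msg='ack')): A:[stop] B:[] C:[ack]
After 10 (send(from=C, to=B, msg='sync')): A:[stop] B:[sync] C:[ack]
After 11 (process(C)): A:[stop] B:[sync] C:[]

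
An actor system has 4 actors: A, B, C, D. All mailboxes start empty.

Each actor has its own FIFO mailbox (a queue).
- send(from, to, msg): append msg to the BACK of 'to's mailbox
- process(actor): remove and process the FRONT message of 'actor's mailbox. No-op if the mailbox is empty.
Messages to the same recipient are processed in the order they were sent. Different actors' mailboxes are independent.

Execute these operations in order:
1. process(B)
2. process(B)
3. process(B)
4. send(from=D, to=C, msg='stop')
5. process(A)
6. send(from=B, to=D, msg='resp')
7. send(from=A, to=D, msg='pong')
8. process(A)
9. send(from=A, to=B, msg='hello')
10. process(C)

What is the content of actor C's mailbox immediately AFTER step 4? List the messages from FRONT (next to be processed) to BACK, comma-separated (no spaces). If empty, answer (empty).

After 1 (process(B)): A:[] B:[] C:[] D:[]
After 2 (process(B)): A:[] B:[] C:[] D:[]
After 3 (process(B)): A:[] B:[] C:[] D:[]
After 4 (send(from=D, to=C, msg='stop')): A:[] B:[] C:[stop] D:[]

stop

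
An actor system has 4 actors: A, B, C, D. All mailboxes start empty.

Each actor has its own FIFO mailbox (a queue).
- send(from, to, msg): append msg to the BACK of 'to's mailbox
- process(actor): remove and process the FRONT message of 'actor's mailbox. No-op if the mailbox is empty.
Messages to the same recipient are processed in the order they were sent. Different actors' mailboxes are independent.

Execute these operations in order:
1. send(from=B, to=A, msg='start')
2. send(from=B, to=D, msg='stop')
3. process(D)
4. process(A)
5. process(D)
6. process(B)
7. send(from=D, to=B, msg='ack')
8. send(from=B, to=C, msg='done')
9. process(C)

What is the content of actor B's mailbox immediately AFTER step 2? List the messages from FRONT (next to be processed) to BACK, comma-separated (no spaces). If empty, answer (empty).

After 1 (send(from=B, to=A, msg='start')): A:[start] B:[] C:[] D:[]
After 2 (send(from=B, to=D, msg='stop')): A:[start] B:[] C:[] D:[stop]

(empty)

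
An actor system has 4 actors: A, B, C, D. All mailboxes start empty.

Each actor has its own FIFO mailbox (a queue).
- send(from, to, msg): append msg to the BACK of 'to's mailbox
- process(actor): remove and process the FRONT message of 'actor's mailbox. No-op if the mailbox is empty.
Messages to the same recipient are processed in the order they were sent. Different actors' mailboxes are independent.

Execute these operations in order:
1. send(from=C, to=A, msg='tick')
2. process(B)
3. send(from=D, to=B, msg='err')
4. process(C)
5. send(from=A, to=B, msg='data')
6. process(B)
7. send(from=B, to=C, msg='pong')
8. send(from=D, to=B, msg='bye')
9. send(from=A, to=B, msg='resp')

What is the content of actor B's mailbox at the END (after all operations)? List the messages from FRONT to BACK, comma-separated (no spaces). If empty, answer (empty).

Answer: data,bye,resp

Derivation:
After 1 (send(from=C, to=A, msg='tick')): A:[tick] B:[] C:[] D:[]
After 2 (process(B)): A:[tick] B:[] C:[] D:[]
After 3 (send(from=D, to=B, msg='err')): A:[tick] B:[err] C:[] D:[]
After 4 (process(C)): A:[tick] B:[err] C:[] D:[]
After 5 (send(from=A, to=B, msg='data')): A:[tick] B:[err,data] C:[] D:[]
After 6 (process(B)): A:[tick] B:[data] C:[] D:[]
After 7 (send(from=B, to=C, msg='pong')): A:[tick] B:[data] C:[pong] D:[]
After 8 (send(from=D, to=B, msg='bye')): A:[tick] B:[data,bye] C:[pong] D:[]
After 9 (send(from=A, to=B, msg='resp')): A:[tick] B:[data,bye,resp] C:[pong] D:[]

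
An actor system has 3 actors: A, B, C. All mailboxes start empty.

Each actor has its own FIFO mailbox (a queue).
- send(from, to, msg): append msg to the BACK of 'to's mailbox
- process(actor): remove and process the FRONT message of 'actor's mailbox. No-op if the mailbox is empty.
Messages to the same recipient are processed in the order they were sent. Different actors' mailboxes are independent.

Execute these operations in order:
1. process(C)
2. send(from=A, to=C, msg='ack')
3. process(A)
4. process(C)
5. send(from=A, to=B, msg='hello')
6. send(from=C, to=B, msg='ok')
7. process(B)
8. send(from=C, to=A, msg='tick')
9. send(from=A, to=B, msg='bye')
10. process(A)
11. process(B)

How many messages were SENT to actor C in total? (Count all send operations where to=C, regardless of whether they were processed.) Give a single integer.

Answer: 1

Derivation:
After 1 (process(C)): A:[] B:[] C:[]
After 2 (send(from=A, to=C, msg='ack')): A:[] B:[] C:[ack]
After 3 (process(A)): A:[] B:[] C:[ack]
After 4 (process(C)): A:[] B:[] C:[]
After 5 (send(from=A, to=B, msg='hello')): A:[] B:[hello] C:[]
After 6 (send(from=C, to=B, msg='ok')): A:[] B:[hello,ok] C:[]
After 7 (process(B)): A:[] B:[ok] C:[]
After 8 (send(from=C, to=A, msg='tick')): A:[tick] B:[ok] C:[]
After 9 (send(from=A, to=B, msg='bye')): A:[tick] B:[ok,bye] C:[]
After 10 (process(A)): A:[] B:[ok,bye] C:[]
After 11 (process(B)): A:[] B:[bye] C:[]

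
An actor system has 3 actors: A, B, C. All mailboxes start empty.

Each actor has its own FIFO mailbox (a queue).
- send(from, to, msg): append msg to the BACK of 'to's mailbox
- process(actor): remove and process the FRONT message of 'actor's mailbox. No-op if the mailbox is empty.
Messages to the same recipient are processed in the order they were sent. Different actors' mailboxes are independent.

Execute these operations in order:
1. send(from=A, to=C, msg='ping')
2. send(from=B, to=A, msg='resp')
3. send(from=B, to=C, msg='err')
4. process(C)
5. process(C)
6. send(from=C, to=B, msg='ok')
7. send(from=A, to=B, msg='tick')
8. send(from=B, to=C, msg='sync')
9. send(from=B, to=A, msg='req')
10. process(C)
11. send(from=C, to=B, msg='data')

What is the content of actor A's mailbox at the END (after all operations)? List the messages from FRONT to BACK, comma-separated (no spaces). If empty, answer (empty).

Answer: resp,req

Derivation:
After 1 (send(from=A, to=C, msg='ping')): A:[] B:[] C:[ping]
After 2 (send(from=B, to=A, msg='resp')): A:[resp] B:[] C:[ping]
After 3 (send(from=B, to=C, msg='err')): A:[resp] B:[] C:[ping,err]
After 4 (process(C)): A:[resp] B:[] C:[err]
After 5 (process(C)): A:[resp] B:[] C:[]
After 6 (send(from=C, to=B, msg='ok')): A:[resp] B:[ok] C:[]
After 7 (send(from=A, to=B, msg='tick')): A:[resp] B:[ok,tick] C:[]
After 8 (send(from=B, to=C, msg='sync')): A:[resp] B:[ok,tick] C:[sync]
After 9 (send(from=B, to=A, msg='req')): A:[resp,req] B:[ok,tick] C:[sync]
After 10 (process(C)): A:[resp,req] B:[ok,tick] C:[]
After 11 (send(from=C, to=B, msg='data')): A:[resp,req] B:[ok,tick,data] C:[]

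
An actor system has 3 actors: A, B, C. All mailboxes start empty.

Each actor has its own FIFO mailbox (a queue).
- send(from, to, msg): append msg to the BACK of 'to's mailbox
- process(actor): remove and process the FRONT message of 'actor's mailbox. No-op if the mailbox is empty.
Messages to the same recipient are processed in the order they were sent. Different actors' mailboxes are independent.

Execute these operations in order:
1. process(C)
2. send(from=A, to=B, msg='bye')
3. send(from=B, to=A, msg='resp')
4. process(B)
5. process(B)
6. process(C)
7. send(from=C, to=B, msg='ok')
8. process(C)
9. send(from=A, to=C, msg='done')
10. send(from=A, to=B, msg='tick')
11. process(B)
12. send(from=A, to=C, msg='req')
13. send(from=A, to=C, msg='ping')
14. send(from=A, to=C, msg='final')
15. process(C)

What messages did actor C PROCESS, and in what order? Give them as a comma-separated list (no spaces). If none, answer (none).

After 1 (process(C)): A:[] B:[] C:[]
After 2 (send(from=A, to=B, msg='bye')): A:[] B:[bye] C:[]
After 3 (send(from=B, to=A, msg='resp')): A:[resp] B:[bye] C:[]
After 4 (process(B)): A:[resp] B:[] C:[]
After 5 (process(B)): A:[resp] B:[] C:[]
After 6 (process(C)): A:[resp] B:[] C:[]
After 7 (send(from=C, to=B, msg='ok')): A:[resp] B:[ok] C:[]
After 8 (process(C)): A:[resp] B:[ok] C:[]
After 9 (send(from=A, to=C, msg='done')): A:[resp] B:[ok] C:[done]
After 10 (send(from=A, to=B, msg='tick')): A:[resp] B:[ok,tick] C:[done]
After 11 (process(B)): A:[resp] B:[tick] C:[done]
After 12 (send(from=A, to=C, msg='req')): A:[resp] B:[tick] C:[done,req]
After 13 (send(from=A, to=C, msg='ping')): A:[resp] B:[tick] C:[done,req,ping]
After 14 (send(from=A, to=C, msg='final')): A:[resp] B:[tick] C:[done,req,ping,final]
After 15 (process(C)): A:[resp] B:[tick] C:[req,ping,final]

Answer: done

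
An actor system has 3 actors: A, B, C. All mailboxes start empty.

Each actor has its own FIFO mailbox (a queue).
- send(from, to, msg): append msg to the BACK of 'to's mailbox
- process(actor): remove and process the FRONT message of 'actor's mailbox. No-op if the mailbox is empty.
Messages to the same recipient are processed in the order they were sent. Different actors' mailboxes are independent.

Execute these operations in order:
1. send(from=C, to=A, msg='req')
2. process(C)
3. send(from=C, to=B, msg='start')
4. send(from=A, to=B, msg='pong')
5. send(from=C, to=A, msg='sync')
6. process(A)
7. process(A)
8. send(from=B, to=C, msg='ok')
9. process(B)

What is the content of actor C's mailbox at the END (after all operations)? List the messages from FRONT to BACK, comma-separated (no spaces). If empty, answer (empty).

After 1 (send(from=C, to=A, msg='req')): A:[req] B:[] C:[]
After 2 (process(C)): A:[req] B:[] C:[]
After 3 (send(from=C, to=B, msg='start')): A:[req] B:[start] C:[]
After 4 (send(from=A, to=B, msg='pong')): A:[req] B:[start,pong] C:[]
After 5 (send(from=C, to=A, msg='sync')): A:[req,sync] B:[start,pong] C:[]
After 6 (process(A)): A:[sync] B:[start,pong] C:[]
After 7 (process(A)): A:[] B:[start,pong] C:[]
After 8 (send(from=B, to=C, msg='ok')): A:[] B:[start,pong] C:[ok]
After 9 (process(B)): A:[] B:[pong] C:[ok]

Answer: ok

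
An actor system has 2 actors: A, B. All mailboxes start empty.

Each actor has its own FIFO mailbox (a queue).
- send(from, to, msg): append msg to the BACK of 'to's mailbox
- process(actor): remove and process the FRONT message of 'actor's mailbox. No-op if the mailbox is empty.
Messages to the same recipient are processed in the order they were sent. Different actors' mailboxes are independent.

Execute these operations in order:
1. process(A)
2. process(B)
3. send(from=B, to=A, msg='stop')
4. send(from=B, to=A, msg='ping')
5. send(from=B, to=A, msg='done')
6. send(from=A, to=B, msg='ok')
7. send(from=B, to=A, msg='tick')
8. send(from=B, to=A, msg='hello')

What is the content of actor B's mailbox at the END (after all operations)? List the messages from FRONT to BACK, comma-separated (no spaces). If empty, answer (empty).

After 1 (process(A)): A:[] B:[]
After 2 (process(B)): A:[] B:[]
After 3 (send(from=B, to=A, msg='stop')): A:[stop] B:[]
After 4 (send(from=B, to=A, msg='ping')): A:[stop,ping] B:[]
After 5 (send(from=B, to=A, msg='done')): A:[stop,ping,done] B:[]
After 6 (send(from=A, to=B, msg='ok')): A:[stop,ping,done] B:[ok]
After 7 (send(from=B, to=A, msg='tick')): A:[stop,ping,done,tick] B:[ok]
After 8 (send(from=B, to=A, msg='hello')): A:[stop,ping,done,tick,hello] B:[ok]

Answer: ok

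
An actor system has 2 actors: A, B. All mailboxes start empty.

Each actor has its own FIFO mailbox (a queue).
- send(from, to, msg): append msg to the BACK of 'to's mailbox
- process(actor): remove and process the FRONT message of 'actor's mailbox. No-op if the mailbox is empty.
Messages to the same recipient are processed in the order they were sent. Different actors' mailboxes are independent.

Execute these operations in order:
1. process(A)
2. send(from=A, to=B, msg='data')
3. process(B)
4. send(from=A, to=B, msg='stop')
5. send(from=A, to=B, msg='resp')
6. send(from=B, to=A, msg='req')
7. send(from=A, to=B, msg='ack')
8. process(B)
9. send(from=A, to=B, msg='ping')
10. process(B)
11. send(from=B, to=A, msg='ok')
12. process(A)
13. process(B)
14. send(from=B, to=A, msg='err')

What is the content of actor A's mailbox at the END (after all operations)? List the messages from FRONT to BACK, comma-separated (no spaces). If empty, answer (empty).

Answer: ok,err

Derivation:
After 1 (process(A)): A:[] B:[]
After 2 (send(from=A, to=B, msg='data')): A:[] B:[data]
After 3 (process(B)): A:[] B:[]
After 4 (send(from=A, to=B, msg='stop')): A:[] B:[stop]
After 5 (send(from=A, to=B, msg='resp')): A:[] B:[stop,resp]
After 6 (send(from=B, to=A, msg='req')): A:[req] B:[stop,resp]
After 7 (send(from=A, to=B, msg='ack')): A:[req] B:[stop,resp,ack]
After 8 (process(B)): A:[req] B:[resp,ack]
After 9 (send(from=A, to=B, msg='ping')): A:[req] B:[resp,ack,ping]
After 10 (process(B)): A:[req] B:[ack,ping]
After 11 (send(from=B, to=A, msg='ok')): A:[req,ok] B:[ack,ping]
After 12 (process(A)): A:[ok] B:[ack,ping]
After 13 (process(B)): A:[ok] B:[ping]
After 14 (send(from=B, to=A, msg='err')): A:[ok,err] B:[ping]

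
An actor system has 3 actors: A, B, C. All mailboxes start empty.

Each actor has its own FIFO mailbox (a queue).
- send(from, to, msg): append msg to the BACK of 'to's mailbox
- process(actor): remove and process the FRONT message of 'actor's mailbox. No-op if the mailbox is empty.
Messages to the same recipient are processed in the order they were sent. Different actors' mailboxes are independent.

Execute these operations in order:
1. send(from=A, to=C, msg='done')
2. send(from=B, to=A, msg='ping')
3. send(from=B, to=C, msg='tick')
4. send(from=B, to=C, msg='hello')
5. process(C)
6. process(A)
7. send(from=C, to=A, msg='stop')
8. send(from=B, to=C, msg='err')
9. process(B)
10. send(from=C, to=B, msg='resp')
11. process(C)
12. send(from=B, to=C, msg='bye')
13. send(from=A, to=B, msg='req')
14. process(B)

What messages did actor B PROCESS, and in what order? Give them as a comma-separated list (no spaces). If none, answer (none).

Answer: resp

Derivation:
After 1 (send(from=A, to=C, msg='done')): A:[] B:[] C:[done]
After 2 (send(from=B, to=A, msg='ping')): A:[ping] B:[] C:[done]
After 3 (send(from=B, to=C, msg='tick')): A:[ping] B:[] C:[done,tick]
After 4 (send(from=B, to=C, msg='hello')): A:[ping] B:[] C:[done,tick,hello]
After 5 (process(C)): A:[ping] B:[] C:[tick,hello]
After 6 (process(A)): A:[] B:[] C:[tick,hello]
After 7 (send(from=C, to=A, msg='stop')): A:[stop] B:[] C:[tick,hello]
After 8 (send(from=B, to=C, msg='err')): A:[stop] B:[] C:[tick,hello,err]
After 9 (process(B)): A:[stop] B:[] C:[tick,hello,err]
After 10 (send(from=C, to=B, msg='resp')): A:[stop] B:[resp] C:[tick,hello,err]
After 11 (process(C)): A:[stop] B:[resp] C:[hello,err]
After 12 (send(from=B, to=C, msg='bye')): A:[stop] B:[resp] C:[hello,err,bye]
After 13 (send(from=A, to=B, msg='req')): A:[stop] B:[resp,req] C:[hello,err,bye]
After 14 (process(B)): A:[stop] B:[req] C:[hello,err,bye]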